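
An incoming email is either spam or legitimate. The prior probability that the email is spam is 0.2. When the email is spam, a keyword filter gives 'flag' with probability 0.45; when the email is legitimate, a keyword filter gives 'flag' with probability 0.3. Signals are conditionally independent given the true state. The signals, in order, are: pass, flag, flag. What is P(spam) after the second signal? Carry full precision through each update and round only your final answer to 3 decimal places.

0.228

After 'pass': P(spam) = 0.55·0.2000 / (0.55·0.2000 + 0.7·0.8000) ≈ 0.1642
After 'flag': P(spam) = 0.45·0.1642 / (0.45·0.1642 + 0.3·0.8358) ≈ 0.2276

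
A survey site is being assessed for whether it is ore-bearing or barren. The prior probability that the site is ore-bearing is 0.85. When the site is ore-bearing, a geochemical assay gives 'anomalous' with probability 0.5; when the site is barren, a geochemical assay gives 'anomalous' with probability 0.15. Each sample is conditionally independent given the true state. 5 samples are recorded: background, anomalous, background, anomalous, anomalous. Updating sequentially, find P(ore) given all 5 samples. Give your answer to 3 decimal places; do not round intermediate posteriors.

0.986

After 'background': P(ore) = 0.5·0.8500 / (0.5·0.8500 + 0.85·0.1500) ≈ 0.7692
After 'anomalous': P(ore) = 0.5·0.7692 / (0.5·0.7692 + 0.15·0.2308) ≈ 0.9174
After 'background': P(ore) = 0.5·0.9174 / (0.5·0.9174 + 0.85·0.0826) ≈ 0.8673
After 'anomalous': P(ore) = 0.5·0.8673 / (0.5·0.8673 + 0.15·0.1327) ≈ 0.9561
After 'anomalous': P(ore) = 0.5·0.9561 / (0.5·0.9561 + 0.15·0.0439) ≈ 0.9864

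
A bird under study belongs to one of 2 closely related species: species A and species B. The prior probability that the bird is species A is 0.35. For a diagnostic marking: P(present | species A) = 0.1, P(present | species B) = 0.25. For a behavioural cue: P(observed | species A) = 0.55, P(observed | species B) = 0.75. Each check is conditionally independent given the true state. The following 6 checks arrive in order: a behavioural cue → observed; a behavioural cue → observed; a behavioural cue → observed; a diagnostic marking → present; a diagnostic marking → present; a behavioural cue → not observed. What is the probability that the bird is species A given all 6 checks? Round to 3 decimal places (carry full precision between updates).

After a behavioural cue='observed': P(species A) = 0.55·0.3500 / (0.55·0.3500 + 0.75·0.6500) ≈ 0.2831
After a behavioural cue='observed': P(species A) = 0.55·0.2831 / (0.55·0.2831 + 0.75·0.7169) ≈ 0.2245
After a behavioural cue='observed': P(species A) = 0.55·0.2245 / (0.55·0.2245 + 0.75·0.7755) ≈ 0.1752
After a diagnostic marking='present': P(species A) = 0.1·0.1752 / (0.1·0.1752 + 0.25·0.8248) ≈ 0.0783
After a diagnostic marking='present': P(species A) = 0.1·0.0783 / (0.1·0.0783 + 0.25·0.9217) ≈ 0.0329
After a behavioural cue='not observed': P(species A) = 0.45·0.0329 / (0.45·0.0329 + 0.25·0.9671) ≈ 0.0576

0.058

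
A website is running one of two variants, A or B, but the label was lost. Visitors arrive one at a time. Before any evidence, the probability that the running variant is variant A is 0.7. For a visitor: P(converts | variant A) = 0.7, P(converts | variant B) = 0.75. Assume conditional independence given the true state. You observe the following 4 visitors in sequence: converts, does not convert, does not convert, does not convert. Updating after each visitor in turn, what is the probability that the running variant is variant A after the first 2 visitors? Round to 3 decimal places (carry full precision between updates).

Each posterior becomes the prior for the next update.
After 'converts': P(A) = 0.7·0.7000 / (0.7·0.7000 + 0.75·0.3000) ≈ 0.6853
After 'does not convert': P(A) = 0.3·0.6853 / (0.3·0.6853 + 0.25·0.3147) ≈ 0.7232

0.723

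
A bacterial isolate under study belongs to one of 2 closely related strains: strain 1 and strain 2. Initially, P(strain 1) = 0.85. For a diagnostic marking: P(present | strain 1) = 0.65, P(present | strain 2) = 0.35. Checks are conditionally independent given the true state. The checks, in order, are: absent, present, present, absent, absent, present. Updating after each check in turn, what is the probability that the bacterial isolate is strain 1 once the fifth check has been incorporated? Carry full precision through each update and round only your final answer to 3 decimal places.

After 'absent': P(strain 1) = 0.35·0.8500 / (0.35·0.8500 + 0.65·0.1500) ≈ 0.7532
After 'present': P(strain 1) = 0.65·0.7532 / (0.65·0.7532 + 0.35·0.2468) ≈ 0.8500
After 'present': P(strain 1) = 0.65·0.8500 / (0.65·0.8500 + 0.35·0.1500) ≈ 0.9132
After 'absent': P(strain 1) = 0.35·0.9132 / (0.35·0.9132 + 0.65·0.0868) ≈ 0.8500
After 'absent': P(strain 1) = 0.35·0.8500 / (0.35·0.8500 + 0.65·0.1500) ≈ 0.7532

0.753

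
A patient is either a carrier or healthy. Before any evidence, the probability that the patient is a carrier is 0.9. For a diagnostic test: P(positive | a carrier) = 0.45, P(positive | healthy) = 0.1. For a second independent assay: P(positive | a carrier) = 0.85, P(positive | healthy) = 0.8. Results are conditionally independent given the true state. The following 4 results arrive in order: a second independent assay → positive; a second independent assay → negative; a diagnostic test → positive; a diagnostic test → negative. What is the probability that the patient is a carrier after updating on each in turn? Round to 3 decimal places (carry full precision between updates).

0.952

After a second independent assay='positive': P(carrier) = 0.85·0.9000 / (0.85·0.9000 + 0.8·0.1000) ≈ 0.9053
After a second independent assay='negative': P(carrier) = 0.15·0.9053 / (0.15·0.9053 + 0.2·0.0947) ≈ 0.8776
After a diagnostic test='positive': P(carrier) = 0.45·0.8776 / (0.45·0.8776 + 0.1·0.1224) ≈ 0.9699
After a diagnostic test='negative': P(carrier) = 0.55·0.9699 / (0.55·0.9699 + 0.9·0.0301) ≈ 0.9517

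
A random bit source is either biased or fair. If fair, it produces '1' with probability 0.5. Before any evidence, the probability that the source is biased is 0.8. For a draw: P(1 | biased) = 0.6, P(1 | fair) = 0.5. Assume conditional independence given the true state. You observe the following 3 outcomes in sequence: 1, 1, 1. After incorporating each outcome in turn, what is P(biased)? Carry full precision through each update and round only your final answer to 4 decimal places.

0.8736

After '1': P(biased) = 0.6·0.8000 / (0.6·0.8000 + 0.5·0.2000) ≈ 0.8276
After '1': P(biased) = 0.6·0.8276 / (0.6·0.8276 + 0.5·0.1724) ≈ 0.8521
After '1': P(biased) = 0.6·0.8521 / (0.6·0.8521 + 0.5·0.1479) ≈ 0.8736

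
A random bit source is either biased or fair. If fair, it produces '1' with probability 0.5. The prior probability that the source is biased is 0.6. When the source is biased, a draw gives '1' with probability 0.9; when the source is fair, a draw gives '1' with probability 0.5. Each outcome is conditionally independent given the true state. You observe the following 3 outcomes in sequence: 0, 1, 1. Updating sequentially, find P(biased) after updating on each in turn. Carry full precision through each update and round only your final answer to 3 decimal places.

After '0': P(biased) = 0.1·0.6000 / (0.1·0.6000 + 0.5·0.4000) ≈ 0.2308
After '1': P(biased) = 0.9·0.2308 / (0.9·0.2308 + 0.5·0.7692) ≈ 0.3506
After '1': P(biased) = 0.9·0.3506 / (0.9·0.3506 + 0.5·0.6494) ≈ 0.4929

0.493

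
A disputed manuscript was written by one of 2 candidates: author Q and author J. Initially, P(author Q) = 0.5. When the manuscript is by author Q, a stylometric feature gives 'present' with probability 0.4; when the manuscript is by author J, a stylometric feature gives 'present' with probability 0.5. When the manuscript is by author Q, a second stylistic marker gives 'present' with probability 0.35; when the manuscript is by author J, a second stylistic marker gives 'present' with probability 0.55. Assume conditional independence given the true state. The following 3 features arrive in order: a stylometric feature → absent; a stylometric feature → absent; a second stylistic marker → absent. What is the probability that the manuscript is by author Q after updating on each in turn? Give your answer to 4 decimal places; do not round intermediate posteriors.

0.6753

After a stylometric feature='absent': P(author Q) = 0.6·0.5000 / (0.6·0.5000 + 0.5·0.5000) ≈ 0.5455
After a stylometric feature='absent': P(author Q) = 0.6·0.5455 / (0.6·0.5455 + 0.5·0.4545) ≈ 0.5902
After a second stylistic marker='absent': P(author Q) = 0.65·0.5902 / (0.65·0.5902 + 0.45·0.4098) ≈ 0.6753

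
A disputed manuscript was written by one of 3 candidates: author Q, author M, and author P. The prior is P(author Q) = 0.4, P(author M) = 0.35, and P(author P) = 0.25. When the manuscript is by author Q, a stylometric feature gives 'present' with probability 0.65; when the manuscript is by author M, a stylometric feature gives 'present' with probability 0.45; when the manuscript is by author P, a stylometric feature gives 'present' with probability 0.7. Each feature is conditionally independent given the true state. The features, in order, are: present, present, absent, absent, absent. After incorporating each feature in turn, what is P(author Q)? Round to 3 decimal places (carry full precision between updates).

0.324

Each posterior becomes the prior for the next update.
After 'present': normaliser = 0.65·0.4000 + 0.45·0.3500 + 0.7·0.2500; P(author Q) ≈ 0.4388, P(author M) ≈ 0.2658, P(author P) ≈ 0.2954
After 'present': normaliser = 0.65·0.4388 + 0.45·0.2658 + 0.7·0.2954; P(author Q) ≈ 0.4664, P(author M) ≈ 0.1956, P(author P) ≈ 0.3380
After 'absent': normaliser = 0.35·0.4664 + 0.55·0.1956 + 0.3·0.3380; P(author Q) ≈ 0.4385, P(author M) ≈ 0.2890, P(author P) ≈ 0.2725
After 'absent': normaliser = 0.35·0.4385 + 0.55·0.2890 + 0.3·0.2725; P(author Q) ≈ 0.3894, P(author M) ≈ 0.4033, P(author P) ≈ 0.2074
After 'absent': normaliser = 0.35·0.3894 + 0.55·0.4033 + 0.3·0.2074; P(author Q) ≈ 0.3243, P(author M) ≈ 0.5277, P(author P) ≈ 0.1480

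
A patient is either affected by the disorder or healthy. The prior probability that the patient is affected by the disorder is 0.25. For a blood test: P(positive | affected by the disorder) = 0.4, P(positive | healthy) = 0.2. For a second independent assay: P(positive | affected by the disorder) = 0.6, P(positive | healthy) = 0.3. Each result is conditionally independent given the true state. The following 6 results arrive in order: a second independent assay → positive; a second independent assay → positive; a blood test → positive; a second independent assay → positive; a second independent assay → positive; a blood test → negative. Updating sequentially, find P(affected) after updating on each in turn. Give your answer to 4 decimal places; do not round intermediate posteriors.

After a second independent assay='positive': P(affected) = 0.6·0.2500 / (0.6·0.2500 + 0.3·0.7500) ≈ 0.4000
After a second independent assay='positive': P(affected) = 0.6·0.4000 / (0.6·0.4000 + 0.3·0.6000) ≈ 0.5714
After a blood test='positive': P(affected) = 0.4·0.5714 / (0.4·0.5714 + 0.2·0.4286) ≈ 0.7273
After a second independent assay='positive': P(affected) = 0.6·0.7273 / (0.6·0.7273 + 0.3·0.2727) ≈ 0.8421
After a second independent assay='positive': P(affected) = 0.6·0.8421 / (0.6·0.8421 + 0.3·0.1579) ≈ 0.9143
After a blood test='negative': P(affected) = 0.6·0.9143 / (0.6·0.9143 + 0.8·0.0857) ≈ 0.8889

0.8889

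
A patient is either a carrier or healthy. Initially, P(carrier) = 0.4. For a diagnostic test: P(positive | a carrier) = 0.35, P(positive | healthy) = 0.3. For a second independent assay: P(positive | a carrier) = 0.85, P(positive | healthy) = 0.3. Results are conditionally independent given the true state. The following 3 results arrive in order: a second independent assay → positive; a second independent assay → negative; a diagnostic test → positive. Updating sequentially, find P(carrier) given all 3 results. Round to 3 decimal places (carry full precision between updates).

After a second independent assay='positive': P(carrier) = 0.85·0.4000 / (0.85·0.4000 + 0.3·0.6000) ≈ 0.6538
After a second independent assay='negative': P(carrier) = 0.15·0.6538 / (0.15·0.6538 + 0.7·0.3462) ≈ 0.2881
After a diagnostic test='positive': P(carrier) = 0.35·0.2881 / (0.35·0.2881 + 0.3·0.7119) ≈ 0.3208

0.321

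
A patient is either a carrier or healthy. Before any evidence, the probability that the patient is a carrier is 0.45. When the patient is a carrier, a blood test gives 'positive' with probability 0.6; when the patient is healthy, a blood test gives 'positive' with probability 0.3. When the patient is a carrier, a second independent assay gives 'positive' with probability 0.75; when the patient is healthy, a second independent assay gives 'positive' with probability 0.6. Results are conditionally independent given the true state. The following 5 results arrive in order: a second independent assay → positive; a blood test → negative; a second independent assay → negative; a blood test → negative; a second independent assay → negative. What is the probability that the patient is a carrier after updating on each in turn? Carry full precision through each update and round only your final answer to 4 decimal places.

0.1154

After a second independent assay='positive': P(carrier) = 0.75·0.4500 / (0.75·0.4500 + 0.6·0.5500) ≈ 0.5056
After a blood test='negative': P(carrier) = 0.4·0.5056 / (0.4·0.5056 + 0.7·0.4944) ≈ 0.3689
After a second independent assay='negative': P(carrier) = 0.25·0.3689 / (0.25·0.3689 + 0.4·0.6311) ≈ 0.2675
After a blood test='negative': P(carrier) = 0.4·0.2675 / (0.4·0.2675 + 0.7·0.7325) ≈ 0.1727
After a second independent assay='negative': P(carrier) = 0.25·0.1727 / (0.25·0.1727 + 0.4·0.8273) ≈ 0.1154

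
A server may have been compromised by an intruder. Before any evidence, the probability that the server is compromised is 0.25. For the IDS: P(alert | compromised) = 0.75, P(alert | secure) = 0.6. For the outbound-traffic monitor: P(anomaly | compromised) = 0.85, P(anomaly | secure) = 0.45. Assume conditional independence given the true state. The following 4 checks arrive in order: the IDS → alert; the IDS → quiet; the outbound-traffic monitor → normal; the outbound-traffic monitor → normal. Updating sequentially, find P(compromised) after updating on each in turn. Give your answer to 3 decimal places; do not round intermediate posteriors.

0.019

After the IDS='alert': P(compromised) = 0.75·0.2500 / (0.75·0.2500 + 0.6·0.7500) ≈ 0.2941
After the IDS='quiet': P(compromised) = 0.25·0.2941 / (0.25·0.2941 + 0.4·0.7059) ≈ 0.2066
After the outbound-traffic monitor='normal': P(compromised) = 0.15·0.2066 / (0.15·0.2066 + 0.55·0.7934) ≈ 0.0663
After the outbound-traffic monitor='normal': P(compromised) = 0.15·0.0663 / (0.15·0.0663 + 0.55·0.9337) ≈ 0.0190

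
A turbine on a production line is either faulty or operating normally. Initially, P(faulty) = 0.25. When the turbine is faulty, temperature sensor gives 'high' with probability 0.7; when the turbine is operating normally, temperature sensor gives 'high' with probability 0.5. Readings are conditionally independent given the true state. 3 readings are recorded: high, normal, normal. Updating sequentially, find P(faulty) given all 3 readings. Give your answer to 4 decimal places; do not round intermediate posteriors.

After 'high': P(faulty) = 0.7·0.2500 / (0.7·0.2500 + 0.5·0.7500) ≈ 0.3182
After 'normal': P(faulty) = 0.3·0.3182 / (0.3·0.3182 + 0.5·0.6818) ≈ 0.2188
After 'normal': P(faulty) = 0.3·0.2188 / (0.3·0.2188 + 0.5·0.7812) ≈ 0.1438

0.1438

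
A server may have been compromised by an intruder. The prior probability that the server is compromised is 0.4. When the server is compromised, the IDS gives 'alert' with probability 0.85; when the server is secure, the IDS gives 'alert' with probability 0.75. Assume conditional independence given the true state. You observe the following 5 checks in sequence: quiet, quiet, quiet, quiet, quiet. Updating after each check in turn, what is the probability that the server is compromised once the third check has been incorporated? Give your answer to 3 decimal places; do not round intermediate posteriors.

0.126

After 'quiet': P(compromised) = 0.15·0.4000 / (0.15·0.4000 + 0.25·0.6000) ≈ 0.2857
After 'quiet': P(compromised) = 0.15·0.2857 / (0.15·0.2857 + 0.25·0.7143) ≈ 0.1935
After 'quiet': P(compromised) = 0.15·0.1935 / (0.15·0.1935 + 0.25·0.8065) ≈ 0.1259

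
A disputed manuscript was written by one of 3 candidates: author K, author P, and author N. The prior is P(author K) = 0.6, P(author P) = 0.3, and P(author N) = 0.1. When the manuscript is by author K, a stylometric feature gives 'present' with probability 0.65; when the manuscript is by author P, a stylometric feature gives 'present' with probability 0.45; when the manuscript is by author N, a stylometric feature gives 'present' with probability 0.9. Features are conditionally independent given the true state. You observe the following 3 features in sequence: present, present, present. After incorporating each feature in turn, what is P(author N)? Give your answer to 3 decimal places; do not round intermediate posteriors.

0.275

After 'present': normaliser = 0.65·0.6000 + 0.45·0.3000 + 0.9·0.1000; P(author K) ≈ 0.6341, P(author P) ≈ 0.2195, P(author N) ≈ 0.1463
After 'present': normaliser = 0.65·0.6341 + 0.45·0.2195 + 0.9·0.1463; P(author K) ≈ 0.6414, P(author P) ≈ 0.1537, P(author N) ≈ 0.2049
After 'present': normaliser = 0.65·0.6414 + 0.45·0.1537 + 0.9·0.2049; P(author K) ≈ 0.6218, P(author P) ≈ 0.1032, P(author N) ≈ 0.2751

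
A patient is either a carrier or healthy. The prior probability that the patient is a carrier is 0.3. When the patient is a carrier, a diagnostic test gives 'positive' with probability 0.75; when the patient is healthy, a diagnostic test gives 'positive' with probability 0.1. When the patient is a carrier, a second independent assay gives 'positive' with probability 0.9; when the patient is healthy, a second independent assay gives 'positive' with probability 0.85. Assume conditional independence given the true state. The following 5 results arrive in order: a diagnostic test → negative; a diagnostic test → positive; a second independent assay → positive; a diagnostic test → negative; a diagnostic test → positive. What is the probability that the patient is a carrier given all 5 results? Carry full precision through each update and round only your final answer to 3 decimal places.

0.663

After a diagnostic test='negative': P(carrier) = 0.25·0.3000 / (0.25·0.3000 + 0.9·0.7000) ≈ 0.1064
After a diagnostic test='positive': P(carrier) = 0.75·0.1064 / (0.75·0.1064 + 0.1·0.8936) ≈ 0.4717
After a second independent assay='positive': P(carrier) = 0.9·0.4717 / (0.9·0.4717 + 0.85·0.5283) ≈ 0.4860
After a diagnostic test='negative': P(carrier) = 0.25·0.4860 / (0.25·0.4860 + 0.9·0.5140) ≈ 0.2080
After a diagnostic test='positive': P(carrier) = 0.75·0.2080 / (0.75·0.2080 + 0.1·0.7920) ≈ 0.6632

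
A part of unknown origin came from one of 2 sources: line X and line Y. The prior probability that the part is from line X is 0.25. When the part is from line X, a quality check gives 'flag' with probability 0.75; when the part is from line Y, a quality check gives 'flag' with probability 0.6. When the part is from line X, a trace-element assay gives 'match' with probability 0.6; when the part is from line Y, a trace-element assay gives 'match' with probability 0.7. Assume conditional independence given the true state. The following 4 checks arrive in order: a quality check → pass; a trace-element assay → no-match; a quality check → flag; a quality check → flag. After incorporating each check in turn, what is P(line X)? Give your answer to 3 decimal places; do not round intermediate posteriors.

After a quality check='pass': P(line X) = 0.25·0.2500 / (0.25·0.2500 + 0.4·0.7500) ≈ 0.1724
After a trace-element assay='no-match': P(line X) = 0.4·0.1724 / (0.4·0.1724 + 0.3·0.8276) ≈ 0.2174
After a quality check='flag': P(line X) = 0.75·0.2174 / (0.75·0.2174 + 0.6·0.7826) ≈ 0.2577
After a quality check='flag': P(line X) = 0.75·0.2577 / (0.75·0.2577 + 0.6·0.7423) ≈ 0.3027

0.303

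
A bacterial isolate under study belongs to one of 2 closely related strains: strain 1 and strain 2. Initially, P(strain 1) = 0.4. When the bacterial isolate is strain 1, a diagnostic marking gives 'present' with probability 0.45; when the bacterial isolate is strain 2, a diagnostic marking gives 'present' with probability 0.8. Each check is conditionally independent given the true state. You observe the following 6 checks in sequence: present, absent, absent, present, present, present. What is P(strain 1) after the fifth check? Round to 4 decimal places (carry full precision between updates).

Apply Bayes' rule sequentially, carrying P(strain 1) forward.
After 'present': P(strain 1) = 0.45·0.4000 / (0.45·0.4000 + 0.8·0.6000) ≈ 0.2727
After 'absent': P(strain 1) = 0.55·0.2727 / (0.55·0.2727 + 0.2·0.7273) ≈ 0.5077
After 'absent': P(strain 1) = 0.55·0.5077 / (0.55·0.5077 + 0.2·0.4923) ≈ 0.7393
After 'present': P(strain 1) = 0.45·0.7393 / (0.45·0.7393 + 0.8·0.2607) ≈ 0.6147
After 'present': P(strain 1) = 0.45·0.6147 / (0.45·0.6147 + 0.8·0.3853) ≈ 0.4729

0.4729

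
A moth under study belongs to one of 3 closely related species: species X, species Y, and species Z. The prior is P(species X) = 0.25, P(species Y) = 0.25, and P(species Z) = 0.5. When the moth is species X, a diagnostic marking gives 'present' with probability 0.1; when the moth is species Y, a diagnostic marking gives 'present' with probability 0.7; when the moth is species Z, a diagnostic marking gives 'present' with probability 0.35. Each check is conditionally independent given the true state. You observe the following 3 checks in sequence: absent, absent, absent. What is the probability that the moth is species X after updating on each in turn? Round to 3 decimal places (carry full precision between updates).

0.559

After 'absent': normaliser = 0.9·0.2500 + 0.3·0.2500 + 0.65·0.5000; P(species X) ≈ 0.3600, P(species Y) ≈ 0.1200, P(species Z) ≈ 0.5200
After 'absent': normaliser = 0.9·0.3600 + 0.3·0.1200 + 0.65·0.5200; P(species X) ≈ 0.4642, P(species Y) ≈ 0.0516, P(species Z) ≈ 0.4842
After 'absent': normaliser = 0.9·0.4642 + 0.3·0.0516 + 0.65·0.4842; P(species X) ≈ 0.5585, P(species Y) ≈ 0.0207, P(species Z) ≈ 0.4208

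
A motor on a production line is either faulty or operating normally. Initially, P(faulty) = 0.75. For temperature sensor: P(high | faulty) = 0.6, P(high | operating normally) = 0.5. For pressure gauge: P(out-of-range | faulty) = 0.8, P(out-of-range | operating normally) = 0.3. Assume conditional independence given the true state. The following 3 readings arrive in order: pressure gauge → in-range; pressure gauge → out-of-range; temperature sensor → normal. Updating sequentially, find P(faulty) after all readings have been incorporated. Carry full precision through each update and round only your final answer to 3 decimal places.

0.646

Each posterior becomes the prior for the next update.
After pressure gauge='in-range': P(faulty) = 0.2·0.7500 / (0.2·0.7500 + 0.7·0.2500) ≈ 0.4615
After pressure gauge='out-of-range': P(faulty) = 0.8·0.4615 / (0.8·0.4615 + 0.3·0.5385) ≈ 0.6957
After temperature sensor='normal': P(faulty) = 0.4·0.6957 / (0.4·0.6957 + 0.5·0.3043) ≈ 0.6465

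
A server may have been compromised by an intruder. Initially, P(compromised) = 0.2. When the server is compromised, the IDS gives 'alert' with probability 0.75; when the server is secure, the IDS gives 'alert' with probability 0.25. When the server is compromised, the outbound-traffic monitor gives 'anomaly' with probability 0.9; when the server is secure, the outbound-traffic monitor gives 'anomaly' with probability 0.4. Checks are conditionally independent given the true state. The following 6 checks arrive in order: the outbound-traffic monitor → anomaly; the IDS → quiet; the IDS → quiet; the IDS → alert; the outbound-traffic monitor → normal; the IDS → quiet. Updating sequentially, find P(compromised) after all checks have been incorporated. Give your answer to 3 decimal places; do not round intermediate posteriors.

0.010

After the outbound-traffic monitor='anomaly': P(compromised) = 0.9·0.2000 / (0.9·0.2000 + 0.4·0.8000) ≈ 0.3600
After the IDS='quiet': P(compromised) = 0.25·0.3600 / (0.25·0.3600 + 0.75·0.6400) ≈ 0.1579
After the IDS='quiet': P(compromised) = 0.25·0.1579 / (0.25·0.1579 + 0.75·0.8421) ≈ 0.0588
After the IDS='alert': P(compromised) = 0.75·0.0588 / (0.75·0.0588 + 0.25·0.9412) ≈ 0.1579
After the outbound-traffic monitor='normal': P(compromised) = 0.1·0.1579 / (0.1·0.1579 + 0.6·0.8421) ≈ 0.0303
After the IDS='quiet': P(compromised) = 0.25·0.0303 / (0.25·0.0303 + 0.75·0.9697) ≈ 0.0103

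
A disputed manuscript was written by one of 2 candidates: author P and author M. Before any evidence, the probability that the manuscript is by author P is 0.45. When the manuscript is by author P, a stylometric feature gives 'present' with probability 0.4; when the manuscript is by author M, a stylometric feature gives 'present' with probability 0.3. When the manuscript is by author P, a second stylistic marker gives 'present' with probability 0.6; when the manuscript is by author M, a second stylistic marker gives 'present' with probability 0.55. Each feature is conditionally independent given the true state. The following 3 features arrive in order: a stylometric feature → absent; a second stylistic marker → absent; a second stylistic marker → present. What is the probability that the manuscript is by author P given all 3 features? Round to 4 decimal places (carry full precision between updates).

0.4048

After a stylometric feature='absent': P(author P) = 0.6·0.4500 / (0.6·0.4500 + 0.7·0.5500) ≈ 0.4122
After a second stylistic marker='absent': P(author P) = 0.4·0.4122 / (0.4·0.4122 + 0.45·0.5878) ≈ 0.3840
After a second stylistic marker='present': P(author P) = 0.6·0.3840 / (0.6·0.3840 + 0.55·0.6160) ≈ 0.4048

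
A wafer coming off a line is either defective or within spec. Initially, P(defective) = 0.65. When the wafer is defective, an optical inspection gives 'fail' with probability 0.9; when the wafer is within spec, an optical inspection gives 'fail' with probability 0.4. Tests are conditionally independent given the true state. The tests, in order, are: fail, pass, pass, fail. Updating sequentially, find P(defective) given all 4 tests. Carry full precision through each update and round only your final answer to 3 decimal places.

After 'fail': P(defective) = 0.9·0.6500 / (0.9·0.6500 + 0.4·0.3500) ≈ 0.8069
After 'pass': P(defective) = 0.1·0.8069 / (0.1·0.8069 + 0.6·0.1931) ≈ 0.4105
After 'pass': P(defective) = 0.1·0.4105 / (0.1·0.4105 + 0.6·0.5895) ≈ 0.1040
After 'fail': P(defective) = 0.9·0.1040 / (0.9·0.1040 + 0.4·0.8960) ≈ 0.2071

0.207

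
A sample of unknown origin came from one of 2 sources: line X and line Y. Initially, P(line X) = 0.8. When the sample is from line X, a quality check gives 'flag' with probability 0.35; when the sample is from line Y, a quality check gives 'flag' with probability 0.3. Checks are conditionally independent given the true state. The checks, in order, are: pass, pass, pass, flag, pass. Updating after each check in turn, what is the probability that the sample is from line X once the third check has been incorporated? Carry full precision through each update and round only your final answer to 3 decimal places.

0.762

Each posterior becomes the prior for the next update.
After 'pass': P(line X) = 0.65·0.8000 / (0.65·0.8000 + 0.7·0.2000) ≈ 0.7879
After 'pass': P(line X) = 0.65·0.7879 / (0.65·0.7879 + 0.7·0.2121) ≈ 0.7752
After 'pass': P(line X) = 0.65·0.7752 / (0.65·0.7752 + 0.7·0.2248) ≈ 0.7621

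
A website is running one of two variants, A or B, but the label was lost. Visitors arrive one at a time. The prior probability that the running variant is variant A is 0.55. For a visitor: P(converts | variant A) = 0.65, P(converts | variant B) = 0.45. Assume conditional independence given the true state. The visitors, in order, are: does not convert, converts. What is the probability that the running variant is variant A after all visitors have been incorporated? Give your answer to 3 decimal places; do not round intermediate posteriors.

After 'does not convert': P(A) = 0.35·0.5500 / (0.35·0.5500 + 0.55·0.4500) ≈ 0.4375
After 'converts': P(A) = 0.65·0.4375 / (0.65·0.4375 + 0.45·0.5625) ≈ 0.5291

0.529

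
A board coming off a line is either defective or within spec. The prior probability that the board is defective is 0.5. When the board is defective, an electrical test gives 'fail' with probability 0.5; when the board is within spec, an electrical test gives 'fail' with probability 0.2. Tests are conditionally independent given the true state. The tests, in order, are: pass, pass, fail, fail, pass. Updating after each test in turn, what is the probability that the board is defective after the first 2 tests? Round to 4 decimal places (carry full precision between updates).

0.2809

After 'pass': P(defective) = 0.5·0.5000 / (0.5·0.5000 + 0.8·0.5000) ≈ 0.3846
After 'pass': P(defective) = 0.5·0.3846 / (0.5·0.3846 + 0.8·0.6154) ≈ 0.2809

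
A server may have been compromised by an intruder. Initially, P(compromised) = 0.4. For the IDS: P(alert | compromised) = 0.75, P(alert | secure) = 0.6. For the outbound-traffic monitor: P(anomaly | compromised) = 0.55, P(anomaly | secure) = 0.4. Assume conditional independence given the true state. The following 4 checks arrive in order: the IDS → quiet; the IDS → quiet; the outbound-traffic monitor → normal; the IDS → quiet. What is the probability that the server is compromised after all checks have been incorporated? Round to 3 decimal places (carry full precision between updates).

Each posterior becomes the prior for the next update.
After the IDS='quiet': P(compromised) = 0.25·0.4000 / (0.25·0.4000 + 0.4·0.6000) ≈ 0.2941
After the IDS='quiet': P(compromised) = 0.25·0.2941 / (0.25·0.2941 + 0.4·0.7059) ≈ 0.2066
After the outbound-traffic monitor='normal': P(compromised) = 0.45·0.2066 / (0.45·0.2066 + 0.6·0.7934) ≈ 0.1634
After the IDS='quiet': P(compromised) = 0.25·0.1634 / (0.25·0.1634 + 0.4·0.8366) ≈ 0.1088

0.109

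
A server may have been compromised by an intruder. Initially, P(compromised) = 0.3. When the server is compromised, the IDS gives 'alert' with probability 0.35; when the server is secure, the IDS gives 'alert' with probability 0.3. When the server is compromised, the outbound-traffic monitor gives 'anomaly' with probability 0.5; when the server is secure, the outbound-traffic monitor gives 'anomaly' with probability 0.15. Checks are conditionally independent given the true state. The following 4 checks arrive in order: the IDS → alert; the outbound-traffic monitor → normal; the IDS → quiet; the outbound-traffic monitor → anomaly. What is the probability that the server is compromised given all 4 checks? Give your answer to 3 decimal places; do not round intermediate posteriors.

0.477

After the IDS='alert': P(compromised) = 0.35·0.3000 / (0.35·0.3000 + 0.3·0.7000) ≈ 0.3333
After the outbound-traffic monitor='normal': P(compromised) = 0.5·0.3333 / (0.5·0.3333 + 0.85·0.6667) ≈ 0.2273
After the IDS='quiet': P(compromised) = 0.65·0.2273 / (0.65·0.2273 + 0.7·0.7727) ≈ 0.2145
After the outbound-traffic monitor='anomaly': P(compromised) = 0.5·0.2145 / (0.5·0.2145 + 0.15·0.7855) ≈ 0.4765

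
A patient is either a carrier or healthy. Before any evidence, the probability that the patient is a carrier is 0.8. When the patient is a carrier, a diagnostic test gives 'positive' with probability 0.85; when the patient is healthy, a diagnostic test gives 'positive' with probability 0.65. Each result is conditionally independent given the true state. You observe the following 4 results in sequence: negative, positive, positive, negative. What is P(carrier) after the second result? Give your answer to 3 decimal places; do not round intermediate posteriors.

0.692

After 'negative': P(carrier) = 0.15·0.8000 / (0.15·0.8000 + 0.35·0.2000) ≈ 0.6316
After 'positive': P(carrier) = 0.85·0.6316 / (0.85·0.6316 + 0.65·0.3684) ≈ 0.6915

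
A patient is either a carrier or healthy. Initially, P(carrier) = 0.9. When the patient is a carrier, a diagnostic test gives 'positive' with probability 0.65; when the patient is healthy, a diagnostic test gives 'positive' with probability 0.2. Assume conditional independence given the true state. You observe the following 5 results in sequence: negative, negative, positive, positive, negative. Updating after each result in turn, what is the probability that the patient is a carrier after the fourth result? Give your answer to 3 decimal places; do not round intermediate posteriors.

0.948

After 'negative': P(carrier) = 0.35·0.9000 / (0.35·0.9000 + 0.8·0.1000) ≈ 0.7975
After 'negative': P(carrier) = 0.35·0.7975 / (0.35·0.7975 + 0.8·0.2025) ≈ 0.6327
After 'positive': P(carrier) = 0.65·0.6327 / (0.65·0.6327 + 0.2·0.3673) ≈ 0.8485
After 'positive': P(carrier) = 0.65·0.8485 / (0.65·0.8485 + 0.2·0.1515) ≈ 0.9479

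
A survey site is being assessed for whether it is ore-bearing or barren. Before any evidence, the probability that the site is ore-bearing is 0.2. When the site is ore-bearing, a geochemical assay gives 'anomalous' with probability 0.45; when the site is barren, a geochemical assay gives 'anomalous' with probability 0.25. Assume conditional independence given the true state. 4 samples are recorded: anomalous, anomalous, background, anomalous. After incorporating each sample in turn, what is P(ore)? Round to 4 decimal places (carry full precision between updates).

0.5167

After 'anomalous': P(ore) = 0.45·0.2000 / (0.45·0.2000 + 0.25·0.8000) ≈ 0.3103
After 'anomalous': P(ore) = 0.45·0.3103 / (0.45·0.3103 + 0.25·0.6897) ≈ 0.4475
After 'background': P(ore) = 0.55·0.4475 / (0.55·0.4475 + 0.75·0.5525) ≈ 0.3726
After 'anomalous': P(ore) = 0.45·0.3726 / (0.45·0.3726 + 0.25·0.6274) ≈ 0.5167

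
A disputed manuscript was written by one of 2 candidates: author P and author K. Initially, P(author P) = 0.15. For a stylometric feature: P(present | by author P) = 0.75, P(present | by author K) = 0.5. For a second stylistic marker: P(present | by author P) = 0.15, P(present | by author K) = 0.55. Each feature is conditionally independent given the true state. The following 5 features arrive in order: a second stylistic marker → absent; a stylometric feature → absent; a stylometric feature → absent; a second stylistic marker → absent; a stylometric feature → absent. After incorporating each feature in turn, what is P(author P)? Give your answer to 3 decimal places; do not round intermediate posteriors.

After a second stylistic marker='absent': P(author P) = 0.85·0.1500 / (0.85·0.1500 + 0.45·0.8500) ≈ 0.2500
After a stylometric feature='absent': P(author P) = 0.25·0.2500 / (0.25·0.2500 + 0.5·0.7500) ≈ 0.1429
After a stylometric feature='absent': P(author P) = 0.25·0.1429 / (0.25·0.1429 + 0.5·0.8571) ≈ 0.0769
After a second stylistic marker='absent': P(author P) = 0.85·0.0769 / (0.85·0.0769 + 0.45·0.9231) ≈ 0.1360
After a stylometric feature='absent': P(author P) = 0.25·0.1360 / (0.25·0.1360 + 0.5·0.8640) ≈ 0.0730

0.073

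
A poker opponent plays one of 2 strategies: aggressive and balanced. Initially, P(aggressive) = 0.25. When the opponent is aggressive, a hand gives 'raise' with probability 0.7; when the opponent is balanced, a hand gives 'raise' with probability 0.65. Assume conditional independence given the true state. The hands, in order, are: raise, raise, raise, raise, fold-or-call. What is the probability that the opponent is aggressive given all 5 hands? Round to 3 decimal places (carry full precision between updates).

0.278

After 'raise': P(aggressive) = 0.7·0.2500 / (0.7·0.2500 + 0.65·0.7500) ≈ 0.2642
After 'raise': P(aggressive) = 0.7·0.2642 / (0.7·0.2642 + 0.65·0.7358) ≈ 0.2788
After 'raise': P(aggressive) = 0.7·0.2788 / (0.7·0.2788 + 0.65·0.7212) ≈ 0.2939
After 'raise': P(aggressive) = 0.7·0.2939 / (0.7·0.2939 + 0.65·0.7061) ≈ 0.3096
After 'fold-or-call': P(aggressive) = 0.3·0.3096 / (0.3·0.3096 + 0.35·0.6904) ≈ 0.2776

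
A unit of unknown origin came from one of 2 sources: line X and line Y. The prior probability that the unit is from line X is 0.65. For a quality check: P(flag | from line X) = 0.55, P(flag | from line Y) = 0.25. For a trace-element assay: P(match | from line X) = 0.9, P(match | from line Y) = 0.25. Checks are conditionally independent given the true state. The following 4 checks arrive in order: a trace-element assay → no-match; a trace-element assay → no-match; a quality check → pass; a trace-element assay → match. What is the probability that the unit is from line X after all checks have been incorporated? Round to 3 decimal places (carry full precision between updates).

After a trace-element assay='no-match': P(line X) = 0.1·0.6500 / (0.1·0.6500 + 0.75·0.3500) ≈ 0.1985
After a trace-element assay='no-match': P(line X) = 0.1·0.1985 / (0.1·0.1985 + 0.75·0.8015) ≈ 0.0320
After a quality check='pass': P(line X) = 0.45·0.0320 / (0.45·0.0320 + 0.75·0.9680) ≈ 0.0194
After a trace-element assay='match': P(line X) = 0.9·0.0194 / (0.9·0.0194 + 0.25·0.9806) ≈ 0.0666

0.067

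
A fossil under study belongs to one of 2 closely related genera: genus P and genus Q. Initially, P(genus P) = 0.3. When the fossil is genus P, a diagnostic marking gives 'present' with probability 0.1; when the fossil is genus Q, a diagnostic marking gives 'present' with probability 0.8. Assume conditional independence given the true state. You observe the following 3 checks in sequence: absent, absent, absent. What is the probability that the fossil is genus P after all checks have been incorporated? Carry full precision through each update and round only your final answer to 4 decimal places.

Each posterior becomes the prior for the next update.
After 'absent': P(genus P) = 0.9·0.3000 / (0.9·0.3000 + 0.2·0.7000) ≈ 0.6585
After 'absent': P(genus P) = 0.9·0.6585 / (0.9·0.6585 + 0.2·0.3415) ≈ 0.8967
After 'absent': P(genus P) = 0.9·0.8967 / (0.9·0.8967 + 0.2·0.1033) ≈ 0.9750

0.9750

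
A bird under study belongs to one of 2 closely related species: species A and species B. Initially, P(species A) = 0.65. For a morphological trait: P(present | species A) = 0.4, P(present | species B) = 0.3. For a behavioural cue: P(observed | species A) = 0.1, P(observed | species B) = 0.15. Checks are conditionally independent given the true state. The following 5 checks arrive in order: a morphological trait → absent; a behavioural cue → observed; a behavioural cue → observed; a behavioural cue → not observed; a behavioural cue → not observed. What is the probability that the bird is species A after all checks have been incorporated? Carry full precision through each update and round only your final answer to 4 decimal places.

After a morphological trait='absent': P(species A) = 0.6·0.6500 / (0.6·0.6500 + 0.7·0.3500) ≈ 0.6142
After a behavioural cue='observed': P(species A) = 0.1·0.6142 / (0.1·0.6142 + 0.15·0.3858) ≈ 0.5149
After a behavioural cue='observed': P(species A) = 0.1·0.5149 / (0.1·0.5149 + 0.15·0.4851) ≈ 0.4143
After a behavioural cue='not observed': P(species A) = 0.9·0.4143 / (0.9·0.4143 + 0.85·0.5857) ≈ 0.4283
After a behavioural cue='not observed': P(species A) = 0.9·0.4283 / (0.9·0.4283 + 0.85·0.5717) ≈ 0.4423

0.4423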